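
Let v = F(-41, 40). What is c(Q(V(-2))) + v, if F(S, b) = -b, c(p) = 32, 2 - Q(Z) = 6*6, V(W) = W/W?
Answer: -8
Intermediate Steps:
V(W) = 1
Q(Z) = -34 (Q(Z) = 2 - 6*6 = 2 - 1*36 = 2 - 36 = -34)
v = -40 (v = -1*40 = -40)
c(Q(V(-2))) + v = 32 - 40 = -8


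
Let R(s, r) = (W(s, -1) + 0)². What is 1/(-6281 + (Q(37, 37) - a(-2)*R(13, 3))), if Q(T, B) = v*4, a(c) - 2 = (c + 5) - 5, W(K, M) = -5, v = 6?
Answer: -1/6257 ≈ -0.00015982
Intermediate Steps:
a(c) = 2 + c (a(c) = 2 + ((c + 5) - 5) = 2 + ((5 + c) - 5) = 2 + c)
R(s, r) = 25 (R(s, r) = (-5 + 0)² = (-5)² = 25)
Q(T, B) = 24 (Q(T, B) = 6*4 = 24)
1/(-6281 + (Q(37, 37) - a(-2)*R(13, 3))) = 1/(-6281 + (24 - (2 - 2)*25)) = 1/(-6281 + (24 - 0*25)) = 1/(-6281 + (24 - 1*0)) = 1/(-6281 + (24 + 0)) = 1/(-6281 + 24) = 1/(-6257) = -1/6257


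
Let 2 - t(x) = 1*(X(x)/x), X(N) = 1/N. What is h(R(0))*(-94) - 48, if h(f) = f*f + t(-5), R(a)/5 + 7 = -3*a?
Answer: -2884556/25 ≈ -1.1538e+5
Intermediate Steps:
X(N) = 1/N
R(a) = -35 - 15*a (R(a) = -35 + 5*(-3*a) = -35 - 15*a)
t(x) = 2 - 1/x² (t(x) = 2 - 1/(x*x) = 2 - 1/x²)
h(f) = 49/25 + f² (h(f) = f*f + (2 - 1/(-5)²) = f² + (2 - 1*1/25) = f² + (2 - 1/25) = f² + 49/25 = 49/25 + f²)
h(R(0))*(-94) - 48 = (49/25 + (-35 - 15*0)²)*(-94) - 48 = (49/25 + (-35 + 0)²)*(-94) - 48 = (49/25 + (-35)²)*(-94) - 48 = (49/25 + 1225)*(-94) - 48 = (30674/25)*(-94) - 48 = -2883356/25 - 48 = -2884556/25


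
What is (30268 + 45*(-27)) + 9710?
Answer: 38763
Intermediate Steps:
(30268 + 45*(-27)) + 9710 = (30268 - 1215) + 9710 = 29053 + 9710 = 38763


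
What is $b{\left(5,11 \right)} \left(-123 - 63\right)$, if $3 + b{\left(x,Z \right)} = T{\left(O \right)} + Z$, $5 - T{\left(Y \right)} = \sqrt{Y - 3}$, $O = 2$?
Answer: $-2418 + 186 i \approx -2418.0 + 186.0 i$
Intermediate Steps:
$T{\left(Y \right)} = 5 - \sqrt{-3 + Y}$ ($T{\left(Y \right)} = 5 - \sqrt{Y - 3} = 5 - \sqrt{-3 + Y}$)
$b{\left(x,Z \right)} = 2 + Z - i$ ($b{\left(x,Z \right)} = -3 + \left(\left(5 - \sqrt{-3 + 2}\right) + Z\right) = -3 + \left(\left(5 - \sqrt{-1}\right) + Z\right) = -3 + \left(\left(5 - i\right) + Z\right) = -3 + \left(5 + Z - i\right) = 2 + Z - i$)
$b{\left(5,11 \right)} \left(-123 - 63\right) = \left(2 + 11 - i\right) \left(-123 - 63\right) = \left(13 - i\right) \left(-186\right) = -2418 + 186 i$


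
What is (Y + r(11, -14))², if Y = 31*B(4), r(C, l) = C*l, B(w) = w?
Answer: 900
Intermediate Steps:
Y = 124 (Y = 31*4 = 124)
(Y + r(11, -14))² = (124 + 11*(-14))² = (124 - 154)² = (-30)² = 900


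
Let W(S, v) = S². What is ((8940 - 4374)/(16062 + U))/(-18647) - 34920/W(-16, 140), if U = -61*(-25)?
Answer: -1431479150097/10494233248 ≈ -136.41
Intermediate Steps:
U = 1525
((8940 - 4374)/(16062 + U))/(-18647) - 34920/W(-16, 140) = ((8940 - 4374)/(16062 + 1525))/(-18647) - 34920/((-16)²) = (4566/17587)*(-1/18647) - 34920/256 = (4566*(1/17587))*(-1/18647) - 34920*1/256 = (4566/17587)*(-1/18647) - 4365/32 = -4566/327944789 - 4365/32 = -1431479150097/10494233248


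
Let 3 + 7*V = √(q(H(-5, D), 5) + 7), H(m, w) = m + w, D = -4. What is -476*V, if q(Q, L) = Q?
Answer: 204 - 68*I*√2 ≈ 204.0 - 96.167*I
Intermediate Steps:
V = -3/7 + I*√2/7 (V = -3/7 + √((-5 - 4) + 7)/7 = -3/7 + √(-9 + 7)/7 = -3/7 + √(-2)/7 = -3/7 + (I*√2)/7 = -3/7 + I*√2/7 ≈ -0.42857 + 0.20203*I)
-476*V = -476*(-3/7 + I*√2/7) = 204 - 68*I*√2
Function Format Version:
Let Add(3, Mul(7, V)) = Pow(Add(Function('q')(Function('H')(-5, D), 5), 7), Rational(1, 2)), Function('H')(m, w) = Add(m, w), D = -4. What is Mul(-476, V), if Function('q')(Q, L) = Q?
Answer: Add(204, Mul(-68, I, Pow(2, Rational(1, 2)))) ≈ Add(204.00, Mul(-96.167, I))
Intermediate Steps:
V = Add(Rational(-3, 7), Mul(Rational(1, 7), I, Pow(2, Rational(1, 2)))) (V = Add(Rational(-3, 7), Mul(Rational(1, 7), Pow(Add(Add(-5, -4), 7), Rational(1, 2)))) = Add(Rational(-3, 7), Mul(Rational(1, 7), Pow(Add(-9, 7), Rational(1, 2)))) = Add(Rational(-3, 7), Mul(Rational(1, 7), Pow(-2, Rational(1, 2)))) = Add(Rational(-3, 7), Mul(Rational(1, 7), Mul(I, Pow(2, Rational(1, 2))))) = Add(Rational(-3, 7), Mul(Rational(1, 7), I, Pow(2, Rational(1, 2)))) ≈ Add(-0.42857, Mul(0.20203, I)))
Mul(-476, V) = Mul(-476, Add(Rational(-3, 7), Mul(Rational(1, 7), I, Pow(2, Rational(1, 2))))) = Add(204, Mul(-68, I, Pow(2, Rational(1, 2))))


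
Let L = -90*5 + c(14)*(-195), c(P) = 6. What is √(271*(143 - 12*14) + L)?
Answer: I*√8395 ≈ 91.624*I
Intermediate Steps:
L = -1620 (L = -90*5 + 6*(-195) = -450 - 1170 = -1620)
√(271*(143 - 12*14) + L) = √(271*(143 - 12*14) - 1620) = √(271*(143 - 168) - 1620) = √(271*(-25) - 1620) = √(-6775 - 1620) = √(-8395) = I*√8395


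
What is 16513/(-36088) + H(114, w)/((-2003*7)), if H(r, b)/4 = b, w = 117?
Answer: -248417957/505989848 ≈ -0.49095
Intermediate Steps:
H(r, b) = 4*b
16513/(-36088) + H(114, w)/((-2003*7)) = 16513/(-36088) + (4*117)/((-2003*7)) = 16513*(-1/36088) + 468/(-14021) = -16513/36088 + 468*(-1/14021) = -16513/36088 - 468/14021 = -248417957/505989848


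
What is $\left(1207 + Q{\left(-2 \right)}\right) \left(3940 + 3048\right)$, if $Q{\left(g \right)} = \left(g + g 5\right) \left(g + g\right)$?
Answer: $8769940$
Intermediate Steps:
$Q{\left(g \right)} = 12 g^{2}$ ($Q{\left(g \right)} = \left(g + 5 g\right) 2 g = 6 g 2 g = 12 g^{2}$)
$\left(1207 + Q{\left(-2 \right)}\right) \left(3940 + 3048\right) = \left(1207 + 12 \left(-2\right)^{2}\right) \left(3940 + 3048\right) = \left(1207 + 12 \cdot 4\right) 6988 = \left(1207 + 48\right) 6988 = 1255 \cdot 6988 = 8769940$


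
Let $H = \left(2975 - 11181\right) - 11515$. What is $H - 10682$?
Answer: $-30403$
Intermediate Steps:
$H = -19721$ ($H = -8206 - 11515 = -19721$)
$H - 10682 = -19721 - 10682 = -30403$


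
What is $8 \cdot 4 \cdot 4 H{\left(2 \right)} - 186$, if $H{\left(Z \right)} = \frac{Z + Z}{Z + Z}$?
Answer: $-58$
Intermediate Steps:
$H{\left(Z \right)} = 1$ ($H{\left(Z \right)} = \frac{2 Z}{2 Z} = 2 Z \frac{1}{2 Z} = 1$)
$8 \cdot 4 \cdot 4 H{\left(2 \right)} - 186 = 8 \cdot 4 \cdot 4 \cdot 1 - 186 = 8 \cdot 16 \cdot 1 - 186 = 128 \cdot 1 - 186 = 128 - 186 = -58$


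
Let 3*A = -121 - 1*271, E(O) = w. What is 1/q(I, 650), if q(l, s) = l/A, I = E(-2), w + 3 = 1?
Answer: 196/3 ≈ 65.333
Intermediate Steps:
w = -2 (w = -3 + 1 = -2)
E(O) = -2
A = -392/3 (A = (-121 - 1*271)/3 = (-121 - 271)/3 = (⅓)*(-392) = -392/3 ≈ -130.67)
I = -2
q(l, s) = -3*l/392 (q(l, s) = l/(-392/3) = l*(-3/392) = -3*l/392)
1/q(I, 650) = 1/(-3/392*(-2)) = 1/(3/196) = 196/3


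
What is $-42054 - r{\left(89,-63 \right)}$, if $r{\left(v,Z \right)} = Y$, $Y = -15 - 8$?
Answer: $-42031$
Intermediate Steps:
$Y = -23$
$r{\left(v,Z \right)} = -23$
$-42054 - r{\left(89,-63 \right)} = -42054 - -23 = -42054 + 23 = -42031$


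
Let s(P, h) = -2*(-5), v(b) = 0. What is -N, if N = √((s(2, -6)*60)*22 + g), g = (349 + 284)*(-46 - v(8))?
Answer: -I*√15918 ≈ -126.17*I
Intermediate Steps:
s(P, h) = 10
g = -29118 (g = (349 + 284)*(-46 - 1*0) = 633*(-46 + 0) = 633*(-46) = -29118)
N = I*√15918 (N = √((10*60)*22 - 29118) = √(600*22 - 29118) = √(13200 - 29118) = √(-15918) = I*√15918 ≈ 126.17*I)
-N = -I*√15918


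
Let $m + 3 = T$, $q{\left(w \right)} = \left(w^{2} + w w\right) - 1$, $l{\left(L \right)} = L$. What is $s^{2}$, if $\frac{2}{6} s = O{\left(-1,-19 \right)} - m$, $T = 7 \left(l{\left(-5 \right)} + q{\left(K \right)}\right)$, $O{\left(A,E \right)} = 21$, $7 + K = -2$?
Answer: $10265616$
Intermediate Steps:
$K = -9$ ($K = -7 - 2 = -9$)
$q{\left(w \right)} = -1 + 2 w^{2}$ ($q{\left(w \right)} = \left(w^{2} + w^{2}\right) - 1 = 2 w^{2} - 1 = -1 + 2 w^{2}$)
$T = 1092$ ($T = 7 \left(-5 - \left(1 - 2 \left(-9\right)^{2}\right)\right) = 7 \left(-5 + \left(-1 + 2 \cdot 81\right)\right) = 7 \left(-5 + \left(-1 + 162\right)\right) = 7 \left(-5 + 161\right) = 7 \cdot 156 = 1092$)
$m = 1089$ ($m = -3 + 1092 = 1089$)
$s = -3204$ ($s = 3 \left(21 - 1089\right) = 3 \left(-1068\right) = -3204$)
$s^{2} = \left(-3204\right)^{2} = 10265616$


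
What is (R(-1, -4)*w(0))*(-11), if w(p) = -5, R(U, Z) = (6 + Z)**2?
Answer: 220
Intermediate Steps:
(R(-1, -4)*w(0))*(-11) = ((6 - 4)**2*(-5))*(-11) = (2**2*(-5))*(-11) = (4*(-5))*(-11) = -20*(-11) = 220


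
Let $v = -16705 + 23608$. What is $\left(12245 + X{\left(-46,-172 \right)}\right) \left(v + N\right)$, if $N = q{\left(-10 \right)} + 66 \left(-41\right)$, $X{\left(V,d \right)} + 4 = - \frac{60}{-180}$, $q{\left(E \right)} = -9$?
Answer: $51266704$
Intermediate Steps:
$v = 6903$
$X{\left(V,d \right)} = - \frac{11}{3}$ ($X{\left(V,d \right)} = -4 - \frac{60}{-180} = -4 - - \frac{1}{3} = -4 + \frac{1}{3} = - \frac{11}{3}$)
$N = -2715$ ($N = -9 + 66 \left(-41\right) = -9 - 2706 = -2715$)
$\left(12245 + X{\left(-46,-172 \right)}\right) \left(v + N\right) = \left(12245 - \frac{11}{3}\right) \left(6903 - 2715\right) = \frac{36724}{3} \cdot 4188 = 51266704$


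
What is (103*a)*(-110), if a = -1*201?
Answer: 2277330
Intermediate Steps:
a = -201
(103*a)*(-110) = (103*(-201))*(-110) = -20703*(-110) = 2277330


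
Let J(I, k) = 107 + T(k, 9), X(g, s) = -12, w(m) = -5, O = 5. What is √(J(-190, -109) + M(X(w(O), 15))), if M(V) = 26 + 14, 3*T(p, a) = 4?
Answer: √1335/3 ≈ 12.179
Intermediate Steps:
T(p, a) = 4/3 (T(p, a) = (⅓)*4 = 4/3)
M(V) = 40
J(I, k) = 325/3 (J(I, k) = 107 + 4/3 = 325/3)
√(J(-190, -109) + M(X(w(O), 15))) = √(325/3 + 40) = √(445/3) = √1335/3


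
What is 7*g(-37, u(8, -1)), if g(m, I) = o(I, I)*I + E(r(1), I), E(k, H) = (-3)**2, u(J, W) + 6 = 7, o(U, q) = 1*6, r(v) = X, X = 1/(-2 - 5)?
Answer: 105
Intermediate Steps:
X = -1/7 (X = 1/(-7) = -1/7 ≈ -0.14286)
r(v) = -1/7
o(U, q) = 6
u(J, W) = 1 (u(J, W) = -6 + 7 = 1)
E(k, H) = 9
g(m, I) = 9 + 6*I (g(m, I) = 6*I + 9 = 9 + 6*I)
7*g(-37, u(8, -1)) = 7*(9 + 6*1) = 7*(9 + 6) = 7*15 = 105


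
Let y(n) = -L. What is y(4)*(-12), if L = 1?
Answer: 12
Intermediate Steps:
y(n) = -1 (y(n) = -1*1 = -1)
y(4)*(-12) = -1*(-12) = 12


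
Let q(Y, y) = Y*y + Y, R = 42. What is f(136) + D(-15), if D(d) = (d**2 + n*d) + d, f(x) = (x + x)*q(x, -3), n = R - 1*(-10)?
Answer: -74554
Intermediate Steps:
q(Y, y) = Y + Y*y
n = 52 (n = 42 - 1*(-10) = 42 + 10 = 52)
f(x) = -4*x**2 (f(x) = (x + x)*(x*(1 - 3)) = (2*x)*(x*(-2)) = (2*x)*(-2*x) = -4*x**2)
D(d) = d**2 + 53*d (D(d) = (d**2 + 52*d) + d = d**2 + 53*d)
f(136) + D(-15) = -4*136**2 - 15*(53 - 15) = -4*18496 - 15*38 = -73984 - 570 = -74554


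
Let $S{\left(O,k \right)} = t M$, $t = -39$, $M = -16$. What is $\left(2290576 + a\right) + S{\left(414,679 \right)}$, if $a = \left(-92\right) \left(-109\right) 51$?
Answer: $2802628$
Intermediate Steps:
$S{\left(O,k \right)} = 624$ ($S{\left(O,k \right)} = \left(-39\right) \left(-16\right) = 624$)
$a = 511428$ ($a = 10028 \cdot 51 = 511428$)
$\left(2290576 + a\right) + S{\left(414,679 \right)} = \left(2290576 + 511428\right) + 624 = 2802004 + 624 = 2802628$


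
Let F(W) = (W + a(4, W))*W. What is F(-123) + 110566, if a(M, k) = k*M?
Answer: 186211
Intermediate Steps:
a(M, k) = M*k
F(W) = 5*W**2 (F(W) = (W + 4*W)*W = (5*W)*W = 5*W**2)
F(-123) + 110566 = 5*(-123)**2 + 110566 = 5*15129 + 110566 = 75645 + 110566 = 186211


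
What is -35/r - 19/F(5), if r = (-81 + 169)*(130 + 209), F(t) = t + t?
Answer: -283579/149160 ≈ -1.9012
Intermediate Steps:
F(t) = 2*t
r = 29832 (r = 88*339 = 29832)
-35/r - 19/F(5) = -35/29832 - 19/(2*5) = -35*1/29832 - 19/10 = -35/29832 - 19*⅒ = -35/29832 - 19/10 = -283579/149160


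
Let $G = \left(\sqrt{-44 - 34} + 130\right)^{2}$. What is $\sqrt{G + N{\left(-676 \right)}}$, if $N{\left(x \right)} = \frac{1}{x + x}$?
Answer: $\frac{\sqrt{45486686 + 703040 i \sqrt{78}}}{52} \approx 130.0 + 8.8318 i$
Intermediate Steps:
$N{\left(x \right)} = \frac{1}{2 x}$
$G = \left(130 + i \sqrt{78}\right)^{2}$ ($G = \left(\sqrt{-78} + 130\right)^{2} = \left(i \sqrt{78} + 130\right)^{2} = \left(130 + i \sqrt{78}\right)^{2} \approx 16822.0 + 2296.3 i$)
$\sqrt{G + N{\left(-676 \right)}} = \sqrt{\left(130 + i \sqrt{78}\right)^{2} + \frac{1}{2 \left(-676\right)}} = \sqrt{\left(130 + i \sqrt{78}\right)^{2} + \frac{1}{2} \left(- \frac{1}{676}\right)} = \sqrt{\left(130 + i \sqrt{78}\right)^{2} - \frac{1}{1352}} = \sqrt{- \frac{1}{1352} + \left(130 + i \sqrt{78}\right)^{2}}$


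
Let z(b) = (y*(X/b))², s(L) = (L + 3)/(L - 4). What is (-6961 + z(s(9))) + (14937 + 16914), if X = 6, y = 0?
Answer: 24890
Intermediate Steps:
s(L) = (3 + L)/(-4 + L)
z(b) = 0 (z(b) = (0*(6/b))² = 0² = 0)
(-6961 + z(s(9))) + (14937 + 16914) = (-6961 + 0) + (14937 + 16914) = -6961 + 31851 = 24890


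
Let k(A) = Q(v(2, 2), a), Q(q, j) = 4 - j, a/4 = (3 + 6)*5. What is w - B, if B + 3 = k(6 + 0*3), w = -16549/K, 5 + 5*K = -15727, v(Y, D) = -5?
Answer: 152567/828 ≈ 184.26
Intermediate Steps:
a = 180 (a = 4*((3 + 6)*5) = 4*(9*5) = 4*45 = 180)
K = -15732/5 (K = -1 + (1/5)*(-15727) = -1 - 15727/5 = -15732/5 ≈ -3146.4)
k(A) = -176 (k(A) = 4 - 1*180 = 4 - 180 = -176)
w = 4355/828 (w = -16549/(-15732/5) = -16549*(-5/15732) = 4355/828 ≈ 5.2597)
B = -179 (B = -3 - 176 = -179)
w - B = 4355/828 - 1*(-179) = 4355/828 + 179 = 152567/828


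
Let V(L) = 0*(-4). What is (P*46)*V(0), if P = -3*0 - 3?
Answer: 0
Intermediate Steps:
V(L) = 0
P = -3 (P = 0 - 3 = -3)
(P*46)*V(0) = -3*46*0 = -138*0 = 0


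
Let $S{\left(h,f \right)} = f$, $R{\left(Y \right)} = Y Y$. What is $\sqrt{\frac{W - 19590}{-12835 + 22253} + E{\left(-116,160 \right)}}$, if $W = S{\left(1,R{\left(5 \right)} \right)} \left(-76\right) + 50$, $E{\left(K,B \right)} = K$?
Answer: $\frac{2 i \sqrt{655685869}}{4709} \approx 10.876 i$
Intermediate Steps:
$R{\left(Y \right)} = Y^{2}$
$W = -1850$ ($W = 5^{2} \left(-76\right) + 50 = 25 \left(-76\right) + 50 = -1900 + 50 = -1850$)
$\sqrt{\frac{W - 19590}{-12835 + 22253} + E{\left(-116,160 \right)}} = \sqrt{\frac{-1850 - 19590}{-12835 + 22253} - 116} = \sqrt{- \frac{21440}{9418} - 116} = \sqrt{\left(-21440\right) \frac{1}{9418} - 116} = \sqrt{- \frac{10720}{4709} - 116} = \sqrt{- \frac{556964}{4709}} = \frac{2 i \sqrt{655685869}}{4709}$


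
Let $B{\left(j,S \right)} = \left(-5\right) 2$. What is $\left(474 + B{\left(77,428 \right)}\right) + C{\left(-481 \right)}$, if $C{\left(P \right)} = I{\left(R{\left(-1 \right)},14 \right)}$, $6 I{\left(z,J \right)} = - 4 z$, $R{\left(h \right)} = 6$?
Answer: $460$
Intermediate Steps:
$B{\left(j,S \right)} = -10$
$I{\left(z,J \right)} = - \frac{2 z}{3}$ ($I{\left(z,J \right)} = \frac{\left(-4\right) z}{6} = - \frac{2 z}{3}$)
$C{\left(P \right)} = -4$ ($C{\left(P \right)} = \left(- \frac{2}{3}\right) 6 = -4$)
$\left(474 + B{\left(77,428 \right)}\right) + C{\left(-481 \right)} = \left(474 - 10\right) - 4 = 464 - 4 = 460$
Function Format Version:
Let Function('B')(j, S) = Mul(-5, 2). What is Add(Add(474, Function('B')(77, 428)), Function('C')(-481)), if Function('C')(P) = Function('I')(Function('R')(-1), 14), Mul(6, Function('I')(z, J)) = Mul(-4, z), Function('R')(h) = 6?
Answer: 460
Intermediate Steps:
Function('B')(j, S) = -10
Function('I')(z, J) = Mul(Rational(-2, 3), z) (Function('I')(z, J) = Mul(Rational(1, 6), Mul(-4, z)) = Mul(Rational(-2, 3), z))
Function('C')(P) = -4 (Function('C')(P) = Mul(Rational(-2, 3), 6) = -4)
Add(Add(474, Function('B')(77, 428)), Function('C')(-481)) = Add(Add(474, -10), -4) = Add(464, -4) = 460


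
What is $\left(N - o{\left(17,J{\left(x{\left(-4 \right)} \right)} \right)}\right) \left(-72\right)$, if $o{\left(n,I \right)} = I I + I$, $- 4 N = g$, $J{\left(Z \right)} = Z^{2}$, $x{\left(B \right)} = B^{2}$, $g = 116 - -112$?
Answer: $4741128$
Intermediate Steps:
$g = 228$ ($g = 116 + 112 = 228$)
$N = -57$ ($N = \left(- \frac{1}{4}\right) 228 = -57$)
$o{\left(n,I \right)} = I + I^{2}$ ($o{\left(n,I \right)} = I^{2} + I = I + I^{2}$)
$\left(N - o{\left(17,J{\left(x{\left(-4 \right)} \right)} \right)}\right) \left(-72\right) = \left(-57 - \left(\left(-4\right)^{2}\right)^{2} \left(1 + \left(\left(-4\right)^{2}\right)^{2}\right)\right) \left(-72\right) = \left(-57 - 16^{2} \left(1 + 16^{2}\right)\right) \left(-72\right) = \left(-57 - 256 \left(1 + 256\right)\right) \left(-72\right) = \left(-57 - 256 \cdot 257\right) \left(-72\right) = \left(-57 - 65792\right) \left(-72\right) = \left(-65849\right) \left(-72\right) = 4741128$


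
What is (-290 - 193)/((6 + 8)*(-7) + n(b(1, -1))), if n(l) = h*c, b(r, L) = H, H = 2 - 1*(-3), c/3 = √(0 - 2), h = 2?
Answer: 23667/4838 + 1449*I*√2/4838 ≈ 4.8919 + 0.42356*I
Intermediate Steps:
c = 3*I*√2 (c = 3*√(0 - 2) = 3*√(-2) = 3*(I*√2) = 3*I*√2 ≈ 4.2426*I)
H = 5 (H = 2 + 3 = 5)
b(r, L) = 5
n(l) = 6*I*√2 (n(l) = 2*(3*I*√2) = 6*I*√2)
(-290 - 193)/((6 + 8)*(-7) + n(b(1, -1))) = (-290 - 193)/((6 + 8)*(-7) + 6*I*√2) = -483/(14*(-7) + 6*I*√2) = -483/(-98 + 6*I*√2)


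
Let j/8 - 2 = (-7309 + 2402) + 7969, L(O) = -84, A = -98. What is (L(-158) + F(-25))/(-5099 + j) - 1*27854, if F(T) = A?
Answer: -540729884/19413 ≈ -27854.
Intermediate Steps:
F(T) = -98
j = 24512 (j = 16 + 8*((-7309 + 2402) + 7969) = 16 + 8*(-4907 + 7969) = 16 + 8*3062 = 16 + 24496 = 24512)
(L(-158) + F(-25))/(-5099 + j) - 1*27854 = (-84 - 98)/(-5099 + 24512) - 1*27854 = -182/19413 - 27854 = -540729884/19413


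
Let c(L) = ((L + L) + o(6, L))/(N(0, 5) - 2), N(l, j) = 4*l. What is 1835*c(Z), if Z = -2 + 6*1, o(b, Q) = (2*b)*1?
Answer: -18350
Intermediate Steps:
o(b, Q) = 2*b
Z = 4 (Z = -2 + 6 = 4)
c(L) = -6 - L (c(L) = ((L + L) + 2*6)/(4*0 - 2) = (2*L + 12)/(0 - 2) = (12 + 2*L)/(-2) = (12 + 2*L)*(-½) = -6 - L)
1835*c(Z) = 1835*(-6 - 1*4) = 1835*(-6 - 4) = 1835*(-10) = -18350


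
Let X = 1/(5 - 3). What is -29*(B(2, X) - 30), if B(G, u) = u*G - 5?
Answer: 986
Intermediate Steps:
X = ½ (X = 1/2 = ½ ≈ 0.50000)
B(G, u) = -5 + G*u (B(G, u) = G*u - 5 = -5 + G*u)
-29*(B(2, X) - 30) = -29*((-5 + 2*(½)) - 30) = -29*((-5 + 1) - 30) = -29*(-4 - 30) = -29*(-34) = 986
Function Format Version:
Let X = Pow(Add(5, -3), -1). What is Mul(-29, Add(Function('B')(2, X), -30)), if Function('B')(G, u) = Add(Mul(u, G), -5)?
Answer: 986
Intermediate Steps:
X = Rational(1, 2) (X = Pow(2, -1) = Rational(1, 2) ≈ 0.50000)
Function('B')(G, u) = Add(-5, Mul(G, u)) (Function('B')(G, u) = Add(Mul(G, u), -5) = Add(-5, Mul(G, u)))
Mul(-29, Add(Function('B')(2, X), -30)) = Mul(-29, Add(Add(-5, Mul(2, Rational(1, 2))), -30)) = Mul(-29, Add(Add(-5, 1), -30)) = Mul(-29, Add(-4, -30)) = Mul(-29, -34) = 986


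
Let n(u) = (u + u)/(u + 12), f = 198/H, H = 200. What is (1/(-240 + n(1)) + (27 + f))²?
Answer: 19035690466081/24304810000 ≈ 783.21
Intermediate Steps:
f = 99/100 (f = 198/200 = 198*(1/200) = 99/100 ≈ 0.99000)
n(u) = 2*u/(12 + u) (n(u) = (2*u)/(12 + u) = 2*u/(12 + u))
(1/(-240 + n(1)) + (27 + f))² = (1/(-240 + 2*1/(12 + 1)) + (27 + 99/100))² = (1/(-240 + 2*1/13) + 2799/100)² = (1/(-240 + 2*1*(1/13)) + 2799/100)² = (1/(-240 + 2/13) + 2799/100)² = (1/(-3118/13) + 2799/100)² = (-13/3118 + 2799/100)² = (4362991/155900)² = 19035690466081/24304810000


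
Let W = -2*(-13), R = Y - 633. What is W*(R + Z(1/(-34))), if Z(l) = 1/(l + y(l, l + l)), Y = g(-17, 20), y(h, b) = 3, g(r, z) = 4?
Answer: -1650870/101 ≈ -16345.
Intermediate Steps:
Y = 4
R = -629 (R = 4 - 633 = -629)
Z(l) = 1/(3 + l) (Z(l) = 1/(l + 3) = 1/(3 + l))
W = 26
W*(R + Z(1/(-34))) = 26*(-629 + 1/(3 + 1/(-34))) = 26*(-629 + 1/(3 - 1/34)) = 26*(-629 + 1/(101/34)) = 26*(-629 + 34/101) = 26*(-63495/101) = -1650870/101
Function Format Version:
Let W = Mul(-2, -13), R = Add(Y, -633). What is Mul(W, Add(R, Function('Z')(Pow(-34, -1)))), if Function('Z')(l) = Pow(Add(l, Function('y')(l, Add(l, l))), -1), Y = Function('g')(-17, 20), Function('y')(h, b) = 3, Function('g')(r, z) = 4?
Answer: Rational(-1650870, 101) ≈ -16345.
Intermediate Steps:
Y = 4
R = -629 (R = Add(4, -633) = -629)
Function('Z')(l) = Pow(Add(3, l), -1) (Function('Z')(l) = Pow(Add(l, 3), -1) = Pow(Add(3, l), -1))
W = 26
Mul(W, Add(R, Function('Z')(Pow(-34, -1)))) = Mul(26, Add(-629, Pow(Add(3, Pow(-34, -1)), -1))) = Mul(26, Add(-629, Pow(Add(3, Rational(-1, 34)), -1))) = Mul(26, Add(-629, Pow(Rational(101, 34), -1))) = Mul(26, Add(-629, Rational(34, 101))) = Mul(26, Rational(-63495, 101)) = Rational(-1650870, 101)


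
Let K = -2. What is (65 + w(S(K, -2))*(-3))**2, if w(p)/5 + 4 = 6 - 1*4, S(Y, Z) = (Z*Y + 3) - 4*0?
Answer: 9025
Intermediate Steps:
S(Y, Z) = 3 + Y*Z (S(Y, Z) = (Y*Z + 3) + 0 = (3 + Y*Z) + 0 = 3 + Y*Z)
w(p) = -10 (w(p) = -20 + 5*(6 - 1*4) = -20 + 5*(6 - 4) = -20 + 5*2 = -20 + 10 = -10)
(65 + w(S(K, -2))*(-3))**2 = (65 - 10*(-3))**2 = (65 + 30)**2 = 95**2 = 9025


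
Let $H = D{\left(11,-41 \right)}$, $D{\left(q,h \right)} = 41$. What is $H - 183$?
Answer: $-142$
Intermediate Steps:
$H = 41$
$H - 183 = 41 - 183 = -142$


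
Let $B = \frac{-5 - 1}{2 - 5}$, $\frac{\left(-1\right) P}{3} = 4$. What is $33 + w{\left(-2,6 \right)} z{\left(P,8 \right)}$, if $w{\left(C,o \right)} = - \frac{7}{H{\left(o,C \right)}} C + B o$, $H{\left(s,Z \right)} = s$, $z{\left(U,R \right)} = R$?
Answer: $\frac{443}{3} \approx 147.67$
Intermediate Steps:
$P = -12$ ($P = \left(-3\right) 4 = -12$)
$B = 2$ ($B = - \frac{6}{-3} = \left(-6\right) \left(- \frac{1}{3}\right) = 2$)
$w{\left(C,o \right)} = 2 o - \frac{7 C}{o}$ ($w{\left(C,o \right)} = - \frac{7}{o} C + 2 o = - \frac{7 C}{o} + 2 o = 2 o - \frac{7 C}{o}$)
$33 + w{\left(-2,6 \right)} z{\left(P,8 \right)} = 33 + \left(2 \cdot 6 - - \frac{14}{6}\right) 8 = 33 + \left(12 - \left(-14\right) \frac{1}{6}\right) 8 = 33 + \left(12 + \frac{7}{3}\right) 8 = 33 + \frac{43}{3} \cdot 8 = 33 + \frac{344}{3} = \frac{443}{3}$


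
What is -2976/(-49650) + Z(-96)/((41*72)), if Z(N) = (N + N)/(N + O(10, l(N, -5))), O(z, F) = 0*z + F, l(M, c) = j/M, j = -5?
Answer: 189433296/3125062025 ≈ 0.060617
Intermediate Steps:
l(M, c) = -5/M
O(z, F) = F (O(z, F) = 0 + F = F)
Z(N) = 2*N/(N - 5/N) (Z(N) = (N + N)/(N - 5/N) = (2*N)/(N - 5/N) = 2*N/(N - 5/N))
-2976/(-49650) + Z(-96)/((41*72)) = -2976/(-49650) + (2*(-96)**2/(-5 + (-96)**2))/((41*72)) = -2976*(-1/49650) + (2*9216/(-5 + 9216))/2952 = 496/8275 + (2*9216/9211)*(1/2952) = 496/8275 + (2*9216*(1/9211))*(1/2952) = 496/8275 + (18432/9211)*(1/2952) = 496/8275 + 256/377651 = 189433296/3125062025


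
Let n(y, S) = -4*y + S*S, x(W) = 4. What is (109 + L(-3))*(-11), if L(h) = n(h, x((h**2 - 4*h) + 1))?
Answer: -1507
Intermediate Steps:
n(y, S) = S**2 - 4*y (n(y, S) = -4*y + S**2 = S**2 - 4*y)
L(h) = 16 - 4*h (L(h) = 4**2 - 4*h = 16 - 4*h)
(109 + L(-3))*(-11) = (109 + (16 - 4*(-3)))*(-11) = (109 + (16 + 12))*(-11) = (109 + 28)*(-11) = 137*(-11) = -1507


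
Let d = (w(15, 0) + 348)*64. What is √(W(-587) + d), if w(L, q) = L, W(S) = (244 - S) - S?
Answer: 5*√986 ≈ 157.00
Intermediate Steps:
W(S) = 244 - 2*S
d = 23232 (d = (15 + 348)*64 = 363*64 = 23232)
√(W(-587) + d) = √((244 - 2*(-587)) + 23232) = √((244 + 1174) + 23232) = √(1418 + 23232) = √24650 = 5*√986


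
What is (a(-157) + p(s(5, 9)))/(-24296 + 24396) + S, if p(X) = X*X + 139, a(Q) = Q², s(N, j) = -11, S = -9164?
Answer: -891491/100 ≈ -8914.9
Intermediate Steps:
p(X) = 139 + X² (p(X) = X² + 139 = 139 + X²)
(a(-157) + p(s(5, 9)))/(-24296 + 24396) + S = ((-157)² + (139 + (-11)²))/(-24296 + 24396) - 9164 = (24649 + (139 + 121))/100 - 9164 = (24649 + 260)*(1/100) - 9164 = 24909*(1/100) - 9164 = 24909/100 - 9164 = -891491/100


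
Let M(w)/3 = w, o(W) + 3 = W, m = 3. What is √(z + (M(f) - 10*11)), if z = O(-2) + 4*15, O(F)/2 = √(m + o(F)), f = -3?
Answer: √(-59 + 2*I*√2) ≈ 0.18406 + 7.6833*I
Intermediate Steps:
o(W) = -3 + W
M(w) = 3*w
O(F) = 2*√F (O(F) = 2*√(3 + (-3 + F)) = 2*√F)
z = 60 + 2*I*√2 (z = 2*√(-2) + 4*15 = 2*(I*√2) + 60 = 2*I*√2 + 60 = 60 + 2*I*√2 ≈ 60.0 + 2.8284*I)
√(z + (M(f) - 10*11)) = √((60 + 2*I*√2) + (3*(-3) - 10*11)) = √((60 + 2*I*√2) + (-9 - 110)) = √((60 + 2*I*√2) - 119) = √(-59 + 2*I*√2)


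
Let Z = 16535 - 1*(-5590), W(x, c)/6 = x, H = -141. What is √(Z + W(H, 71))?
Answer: √21279 ≈ 145.87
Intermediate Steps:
W(x, c) = 6*x
Z = 22125 (Z = 16535 + 5590 = 22125)
√(Z + W(H, 71)) = √(22125 + 6*(-141)) = √(22125 - 846) = √21279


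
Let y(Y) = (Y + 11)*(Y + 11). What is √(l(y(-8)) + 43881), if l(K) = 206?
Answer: √44087 ≈ 209.97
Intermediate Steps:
y(Y) = (11 + Y)² (y(Y) = (11 + Y)*(11 + Y) = (11 + Y)²)
√(l(y(-8)) + 43881) = √(206 + 43881) = √44087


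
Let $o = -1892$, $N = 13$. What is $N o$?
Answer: $-24596$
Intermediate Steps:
$N o = 13 \left(-1892\right) = -24596$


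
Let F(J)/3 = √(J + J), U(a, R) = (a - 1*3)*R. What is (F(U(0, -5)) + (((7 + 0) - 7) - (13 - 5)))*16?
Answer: -128 + 48*√30 ≈ 134.91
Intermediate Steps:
U(a, R) = R*(-3 + a) (U(a, R) = (a - 3)*R = (-3 + a)*R = R*(-3 + a))
F(J) = 3*√2*√J (F(J) = 3*√(J + J) = 3*√(2*J) = 3*(√2*√J) = 3*√2*√J)
(F(U(0, -5)) + (((7 + 0) - 7) - (13 - 5)))*16 = (3*√2*√(-5*(-3 + 0)) + (((7 + 0) - 7) - (13 - 5)))*16 = (3*√2*√(-5*(-3)) + ((7 - 7) - 1*8))*16 = (3*√2*√15 + (0 - 8))*16 = (3*√30 - 8)*16 = (-8 + 3*√30)*16 = -128 + 48*√30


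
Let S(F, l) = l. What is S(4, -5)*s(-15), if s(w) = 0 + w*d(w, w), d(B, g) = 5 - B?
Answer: 1500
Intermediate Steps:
s(w) = w*(5 - w) (s(w) = 0 + w*(5 - w) = w*(5 - w))
S(4, -5)*s(-15) = -(-75)*(5 - 1*(-15)) = -(-75)*(5 + 15) = -(-75)*20 = -5*(-300) = 1500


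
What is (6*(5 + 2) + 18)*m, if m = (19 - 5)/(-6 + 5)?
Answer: -840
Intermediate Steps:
m = -14 (m = 14/(-1) = 14*(-1) = -14)
(6*(5 + 2) + 18)*m = (6*(5 + 2) + 18)*(-14) = (6*7 + 18)*(-14) = (42 + 18)*(-14) = 60*(-14) = -840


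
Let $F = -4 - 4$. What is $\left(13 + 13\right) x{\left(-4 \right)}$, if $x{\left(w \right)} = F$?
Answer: $-208$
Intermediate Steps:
$F = -8$ ($F = -4 - 4 = -8$)
$x{\left(w \right)} = -8$
$\left(13 + 13\right) x{\left(-4 \right)} = \left(13 + 13\right) \left(-8\right) = 26 \left(-8\right) = -208$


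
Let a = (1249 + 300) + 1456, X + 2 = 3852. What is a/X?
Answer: 601/770 ≈ 0.78052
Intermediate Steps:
X = 3850 (X = -2 + 3852 = 3850)
a = 3005 (a = 1549 + 1456 = 3005)
a/X = 3005/3850 = 3005*(1/3850) = 601/770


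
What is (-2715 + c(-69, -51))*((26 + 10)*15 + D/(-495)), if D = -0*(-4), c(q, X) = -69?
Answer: -1503360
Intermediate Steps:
D = 0 (D = -220*0 = 0)
(-2715 + c(-69, -51))*((26 + 10)*15 + D/(-495)) = (-2715 - 69)*((26 + 10)*15 + 0/(-495)) = -2784*(36*15 + 0*(-1/495)) = -2784*(540 + 0) = -2784*540 = -1503360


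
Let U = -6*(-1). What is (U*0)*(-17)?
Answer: 0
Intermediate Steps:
U = 6
(U*0)*(-17) = (6*0)*(-17) = 0*(-17) = 0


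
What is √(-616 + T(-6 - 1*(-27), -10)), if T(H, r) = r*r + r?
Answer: I*√526 ≈ 22.935*I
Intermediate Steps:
T(H, r) = r + r² (T(H, r) = r² + r = r + r²)
√(-616 + T(-6 - 1*(-27), -10)) = √(-616 - 10*(1 - 10)) = √(-616 - 10*(-9)) = √(-616 + 90) = √(-526) = I*√526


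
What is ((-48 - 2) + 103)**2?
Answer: 2809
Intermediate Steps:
((-48 - 2) + 103)**2 = (-50 + 103)**2 = 53**2 = 2809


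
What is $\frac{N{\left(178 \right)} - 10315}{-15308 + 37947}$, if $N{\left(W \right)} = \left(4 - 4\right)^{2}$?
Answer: $- \frac{10315}{22639} \approx -0.45563$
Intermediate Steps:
$N{\left(W \right)} = 0$ ($N{\left(W \right)} = 0^{2} = 0$)
$\frac{N{\left(178 \right)} - 10315}{-15308 + 37947} = \frac{0 - 10315}{-15308 + 37947} = - \frac{10315}{22639}$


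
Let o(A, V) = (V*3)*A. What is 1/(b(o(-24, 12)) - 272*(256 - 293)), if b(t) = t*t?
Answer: 1/756560 ≈ 1.3218e-6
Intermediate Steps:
o(A, V) = 3*A*V (o(A, V) = (3*V)*A = 3*A*V)
b(t) = t²
1/(b(o(-24, 12)) - 272*(256 - 293)) = 1/((3*(-24)*12)² - 272*(256 - 293)) = 1/((-864)² - 272*(-37)) = 1/(746496 + 10064) = 1/756560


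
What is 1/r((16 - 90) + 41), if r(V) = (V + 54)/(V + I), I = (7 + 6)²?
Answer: 136/21 ≈ 6.4762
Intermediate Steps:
I = 169 (I = 13² = 169)
r(V) = (54 + V)/(169 + V) (r(V) = (V + 54)/(V + 169) = (54 + V)/(169 + V))
1/r((16 - 90) + 41) = 1/((54 + ((16 - 90) + 41))/(169 + ((16 - 90) + 41))) = 1/((54 + (-74 + 41))/(169 + (-74 + 41))) = 1/((54 - 33)/(169 - 33)) = 1/(21/136) = 136/21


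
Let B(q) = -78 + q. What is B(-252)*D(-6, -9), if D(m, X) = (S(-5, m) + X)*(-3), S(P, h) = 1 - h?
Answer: -1980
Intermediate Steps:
D(m, X) = -3 - 3*X + 3*m (D(m, X) = ((1 - m) + X)*(-3) = (1 + X - m)*(-3) = -3 - 3*X + 3*m)
B(-252)*D(-6, -9) = (-78 - 252)*(-3 - 3*(-9) + 3*(-6)) = -330*(-3 + 27 - 18) = -330*6 = -1980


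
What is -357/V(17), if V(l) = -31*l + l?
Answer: 7/10 ≈ 0.70000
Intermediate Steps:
V(l) = -30*l
-357/V(17) = -357/((-30*17)) = -357/(-510) = -357*(-1/510) = 7/10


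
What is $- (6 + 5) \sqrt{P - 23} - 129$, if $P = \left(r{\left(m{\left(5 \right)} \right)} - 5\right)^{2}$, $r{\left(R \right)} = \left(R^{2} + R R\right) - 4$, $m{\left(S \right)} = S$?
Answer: $-129 - 11 \sqrt{1658} \approx -576.9$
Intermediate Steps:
$r{\left(R \right)} = -4 + 2 R^{2}$ ($r{\left(R \right)} = \left(R^{2} + R^{2}\right) - 4 = 2 R^{2} - 4 = -4 + 2 R^{2}$)
$P = 1681$ ($P = \left(\left(-4 + 2 \cdot 5^{2}\right) - 5\right)^{2} = \left(\left(-4 + 2 \cdot 25\right) - 5\right)^{2} = \left(\left(-4 + 50\right) - 5\right)^{2} = \left(46 - 5\right)^{2} = 41^{2} = 1681$)
$- (6 + 5) \sqrt{P - 23} - 129 = - (6 + 5) \sqrt{1681 - 23} - 129 = \left(-1\right) 11 \sqrt{1658} - 129 = - 11 \sqrt{1658} - 129 = -129 - 11 \sqrt{1658}$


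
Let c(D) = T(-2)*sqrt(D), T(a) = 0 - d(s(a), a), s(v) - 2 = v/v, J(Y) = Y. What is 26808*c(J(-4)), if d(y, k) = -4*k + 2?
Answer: -536160*I ≈ -5.3616e+5*I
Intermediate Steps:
s(v) = 3 (s(v) = 2 + v/v = 2 + 1 = 3)
d(y, k) = 2 - 4*k
T(a) = -2 + 4*a (T(a) = 0 - (2 - 4*a) = 0 + (-2 + 4*a) = -2 + 4*a)
c(D) = -10*sqrt(D) (c(D) = (-2 + 4*(-2))*sqrt(D) = (-2 - 8)*sqrt(D) = -10*sqrt(D))
26808*c(J(-4)) = 26808*(-20*I) = -536160*I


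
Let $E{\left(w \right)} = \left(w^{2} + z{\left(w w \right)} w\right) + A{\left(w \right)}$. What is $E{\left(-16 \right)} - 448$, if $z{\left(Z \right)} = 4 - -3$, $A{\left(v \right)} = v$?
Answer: $-320$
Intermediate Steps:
$z{\left(Z \right)} = 7$ ($z{\left(Z \right)} = 4 + 3 = 7$)
$E{\left(w \right)} = w^{2} + 8 w$ ($E{\left(w \right)} = \left(w^{2} + 7 w\right) + w = w^{2} + 8 w$)
$E{\left(-16 \right)} - 448 = - 16 \left(8 - 16\right) - 448 = \left(-16\right) \left(-8\right) - 448 = 128 - 448 = -320$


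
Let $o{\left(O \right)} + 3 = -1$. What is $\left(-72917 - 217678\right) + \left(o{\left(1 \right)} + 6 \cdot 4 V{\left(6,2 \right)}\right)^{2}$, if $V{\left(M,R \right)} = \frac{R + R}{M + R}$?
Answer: $-290531$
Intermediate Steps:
$o{\left(O \right)} = -4$ ($o{\left(O \right)} = -3 - 1 = -4$)
$V{\left(M,R \right)} = \frac{2 R}{M + R}$
$\left(-72917 - 217678\right) + \left(o{\left(1 \right)} + 6 \cdot 4 V{\left(6,2 \right)}\right)^{2} = \left(-72917 - 217678\right) + \left(-4 + 6 \cdot 4 \cdot 2 \cdot 2 \frac{1}{6 + 2}\right)^{2} = -290595 + \left(-4 + 24 \cdot 2 \cdot 2 \cdot \frac{1}{8}\right)^{2} = -290595 + \left(-4 + 24 \cdot \frac{1}{2}\right)^{2} = -290595 + \left(-4 + 12\right)^{2} = -290595 + 8^{2} = -290595 + 64 = -290531$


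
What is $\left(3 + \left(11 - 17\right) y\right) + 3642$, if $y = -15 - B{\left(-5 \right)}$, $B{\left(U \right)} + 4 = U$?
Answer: $3681$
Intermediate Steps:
$B{\left(U \right)} = -4 + U$
$y = -6$ ($y = -15 - \left(-4 - 5\right) = -15 - -9 = -15 + 9 = -6$)
$\left(3 + \left(11 - 17\right) y\right) + 3642 = \left(3 + \left(11 - 17\right) \left(-6\right)\right) + 3642 = \left(3 - -36\right) + 3642 = \left(3 + 36\right) + 3642 = 39 + 3642 = 3681$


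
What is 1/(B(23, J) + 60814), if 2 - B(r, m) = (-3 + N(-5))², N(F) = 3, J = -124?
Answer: 1/60816 ≈ 1.6443e-5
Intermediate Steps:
B(r, m) = 2 (B(r, m) = 2 - (-3 + 3)² = 2 - 1*0² = 2 - 1*0 = 2 + 0 = 2)
1/(B(23, J) + 60814) = 1/(2 + 60814) = 1/60816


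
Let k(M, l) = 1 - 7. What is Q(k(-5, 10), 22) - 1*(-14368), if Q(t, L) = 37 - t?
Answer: 14411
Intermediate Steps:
k(M, l) = -6
Q(k(-5, 10), 22) - 1*(-14368) = (37 - 1*(-6)) - 1*(-14368) = (37 + 6) + 14368 = 43 + 14368 = 14411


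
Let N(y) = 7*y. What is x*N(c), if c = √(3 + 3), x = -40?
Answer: -280*√6 ≈ -685.86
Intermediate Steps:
c = √6 ≈ 2.4495
x*N(c) = -280*√6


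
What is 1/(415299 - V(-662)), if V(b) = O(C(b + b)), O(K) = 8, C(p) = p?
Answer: 1/415291 ≈ 2.4079e-6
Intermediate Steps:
V(b) = 8
1/(415299 - V(-662)) = 1/(415299 - 1*8) = 1/(415299 - 8) = 1/415291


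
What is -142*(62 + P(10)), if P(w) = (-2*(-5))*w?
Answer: -23004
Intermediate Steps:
P(w) = 10*w
-142*(62 + P(10)) = -142*(62 + 10*10) = -142*(62 + 100) = -142*162 = -23004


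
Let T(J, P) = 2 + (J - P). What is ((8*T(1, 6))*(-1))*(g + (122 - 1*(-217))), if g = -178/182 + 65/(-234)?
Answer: 2212900/273 ≈ 8105.9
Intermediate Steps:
T(J, P) = 2 + J - P
g = -2057/1638 (g = -178*1/182 + 65*(-1/234) = -89/91 - 5/18 = -2057/1638 ≈ -1.2558)
((8*T(1, 6))*(-1))*(g + (122 - 1*(-217))) = ((8*(2 + 1 - 1*6))*(-1))*(-2057/1638 + (122 - 1*(-217))) = ((8*(2 + 1 - 6))*(-1))*(-2057/1638 + (122 + 217)) = ((8*(-3))*(-1))*(-2057/1638 + 339) = -24*(-1)*(553225/1638) = 24*(553225/1638) = 2212900/273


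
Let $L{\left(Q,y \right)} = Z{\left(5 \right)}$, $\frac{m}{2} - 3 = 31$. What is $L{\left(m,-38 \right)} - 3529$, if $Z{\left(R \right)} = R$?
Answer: $-3524$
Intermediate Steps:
$m = 68$ ($m = 6 + 2 \cdot 31 = 6 + 62 = 68$)
$L{\left(Q,y \right)} = 5$
$L{\left(m,-38 \right)} - 3529 = 5 - 3529 = -3524$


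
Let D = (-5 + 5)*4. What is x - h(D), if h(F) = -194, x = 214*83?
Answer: 17956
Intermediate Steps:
x = 17762
D = 0 (D = 0*4 = 0)
x - h(D) = 17762 - 1*(-194) = 17762 + 194 = 17956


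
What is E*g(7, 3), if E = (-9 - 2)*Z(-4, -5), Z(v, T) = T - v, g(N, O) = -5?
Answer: -55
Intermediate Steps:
E = 11 (E = (-9 - 2)*(-5 - 1*(-4)) = -11*(-5 + 4) = -11*(-1) = 11)
E*g(7, 3) = 11*(-5) = -55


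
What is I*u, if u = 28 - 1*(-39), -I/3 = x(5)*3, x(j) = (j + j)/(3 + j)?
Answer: -3015/4 ≈ -753.75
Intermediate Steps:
x(j) = 2*j/(3 + j) (x(j) = (2*j)/(3 + j) = 2*j/(3 + j))
I = -45/4 (I = -3*2*5/(3 + 5)*3 = -3*2*5/8*3 = -3*2*5*(⅛)*3 = -15*3/4 = -3*15/4 = -45/4 ≈ -11.250)
u = 67 (u = 28 + 39 = 67)
I*u = -45/4*67 = -3015/4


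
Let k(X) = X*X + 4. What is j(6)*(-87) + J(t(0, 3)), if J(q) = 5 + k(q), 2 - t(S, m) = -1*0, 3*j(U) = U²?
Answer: -1031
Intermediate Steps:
k(X) = 4 + X² (k(X) = X² + 4 = 4 + X²)
j(U) = U²/3
t(S, m) = 2 (t(S, m) = 2 - (-1)*0 = 2 - 1*0 = 2 + 0 = 2)
J(q) = 9 + q² (J(q) = 5 + (4 + q²) = 9 + q²)
j(6)*(-87) + J(t(0, 3)) = ((⅓)*6²)*(-87) + (9 + 2²) = ((⅓)*36)*(-87) + (9 + 4) = 12*(-87) + 13 = -1044 + 13 = -1031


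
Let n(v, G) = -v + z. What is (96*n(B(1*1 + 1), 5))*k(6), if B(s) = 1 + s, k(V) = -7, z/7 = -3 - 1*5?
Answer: 39648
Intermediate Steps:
z = -56 (z = 7*(-3 - 1*5) = 7*(-3 - 5) = 7*(-8) = -56)
n(v, G) = -56 - v (n(v, G) = -v - 56 = -56 - v)
(96*n(B(1*1 + 1), 5))*k(6) = (96*(-56 - (1 + (1*1 + 1))))*(-7) = (96*(-56 - (1 + (1 + 1))))*(-7) = (96*(-56 - (1 + 2)))*(-7) = (96*(-56 - 1*3))*(-7) = (96*(-56 - 3))*(-7) = (96*(-59))*(-7) = -5664*(-7) = 39648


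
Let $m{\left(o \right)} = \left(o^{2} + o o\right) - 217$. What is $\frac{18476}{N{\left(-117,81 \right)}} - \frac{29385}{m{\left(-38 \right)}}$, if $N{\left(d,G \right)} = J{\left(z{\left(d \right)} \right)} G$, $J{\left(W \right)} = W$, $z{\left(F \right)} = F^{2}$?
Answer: $- \frac{32533003069}{2961628839} \approx -10.985$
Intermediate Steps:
$m{\left(o \right)} = -217 + 2 o^{2}$ ($m{\left(o \right)} = \left(o^{2} + o^{2}\right) - 217 = 2 o^{2} - 217 = -217 + 2 o^{2}$)
$N{\left(d,G \right)} = G d^{2}$ ($N{\left(d,G \right)} = d^{2} G = G d^{2}$)
$\frac{18476}{N{\left(-117,81 \right)}} - \frac{29385}{m{\left(-38 \right)}} = \frac{18476}{81 \left(-117\right)^{2}} - \frac{29385}{-217 + 2 \left(-38\right)^{2}} = \frac{18476}{81 \cdot 13689} - \frac{29385}{-217 + 2 \cdot 1444} = \frac{18476}{1108809} - \frac{29385}{-217 + 2888} = 18476 \cdot \frac{1}{1108809} - \frac{29385}{2671} = \frac{18476}{1108809} - \frac{29385}{2671} = - \frac{32533003069}{2961628839}$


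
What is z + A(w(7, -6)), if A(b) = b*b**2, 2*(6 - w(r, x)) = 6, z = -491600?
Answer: -491573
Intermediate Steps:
w(r, x) = 3 (w(r, x) = 6 - 1/2*6 = 6 - 3 = 3)
A(b) = b**3
z + A(w(7, -6)) = -491600 + 3**3 = -491600 + 27 = -491573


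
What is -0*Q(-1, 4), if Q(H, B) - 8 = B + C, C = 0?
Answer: 0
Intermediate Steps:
Q(H, B) = 8 + B (Q(H, B) = 8 + (B + 0) = 8 + B)
-0*Q(-1, 4) = -0*(8 + 4) = -0*12 = -344*0 = 0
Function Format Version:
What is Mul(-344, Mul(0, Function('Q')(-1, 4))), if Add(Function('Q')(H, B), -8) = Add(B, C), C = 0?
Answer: 0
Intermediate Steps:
Function('Q')(H, B) = Add(8, B) (Function('Q')(H, B) = Add(8, Add(B, 0)) = Add(8, B))
Mul(-344, Mul(0, Function('Q')(-1, 4))) = Mul(-344, Mul(0, Add(8, 4))) = Mul(-344, Mul(0, 12)) = Mul(-344, 0) = 0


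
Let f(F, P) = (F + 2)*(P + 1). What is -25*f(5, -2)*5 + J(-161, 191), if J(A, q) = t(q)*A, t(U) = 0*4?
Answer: 875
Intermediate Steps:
t(U) = 0
f(F, P) = (1 + P)*(2 + F) (f(F, P) = (2 + F)*(1 + P) = (1 + P)*(2 + F))
J(A, q) = 0 (J(A, q) = 0*A = 0)
-25*f(5, -2)*5 + J(-161, 191) = -25*(2 + 5 + 2*(-2) + 5*(-2))*5 + 0 = -25*(2 + 5 - 4 - 10)*5 + 0 = -25*(-7)*5 + 0 = 175*5 + 0 = 875 + 0 = 875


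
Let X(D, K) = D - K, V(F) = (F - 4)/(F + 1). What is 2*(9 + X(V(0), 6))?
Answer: -2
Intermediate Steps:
V(F) = (-4 + F)/(1 + F)
2*(9 + X(V(0), 6)) = 2*(9 + ((-4 + 0)/(1 + 0) - 1*6)) = 2*(9 + (-4/1 - 6)) = 2*(9 + (1*(-4) - 6)) = 2*(9 + (-4 - 6)) = 2*(9 - 10) = 2*(-1) = -2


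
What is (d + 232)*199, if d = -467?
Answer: -46765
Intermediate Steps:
(d + 232)*199 = (-467 + 232)*199 = -235*199 = -46765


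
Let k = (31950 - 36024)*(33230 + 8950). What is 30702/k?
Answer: -731/4091460 ≈ -0.00017866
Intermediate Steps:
k = -171841320 (k = -4074*42180 = -171841320)
30702/k = 30702/(-171841320) = 30702*(-1/171841320) = -731/4091460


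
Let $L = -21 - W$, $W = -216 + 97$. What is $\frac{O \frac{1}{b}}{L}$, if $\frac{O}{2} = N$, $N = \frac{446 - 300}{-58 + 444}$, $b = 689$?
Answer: $\frac{73}{6515873} \approx 1.1203 \cdot 10^{-5}$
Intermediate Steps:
$N = \frac{73}{193}$ ($N = \frac{146}{386} = 146 \cdot \frac{1}{386} = \frac{73}{193} \approx 0.37824$)
$W = -119$
$O = \frac{146}{193}$ ($O = 2 \cdot \frac{73}{193} = \frac{146}{193} \approx 0.75648$)
$L = 98$ ($L = -21 - -119 = -21 + 119 = 98$)
$\frac{O \frac{1}{b}}{L} = \frac{\frac{146}{193} \cdot \frac{1}{689}}{98} = \frac{146}{193} \cdot \frac{1}{689} \cdot \frac{1}{98} = \frac{146}{132977} \cdot \frac{1}{98} = \frac{73}{6515873}$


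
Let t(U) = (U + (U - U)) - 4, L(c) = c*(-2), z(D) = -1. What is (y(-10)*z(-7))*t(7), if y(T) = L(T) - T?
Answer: -90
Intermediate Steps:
L(c) = -2*c
t(U) = -4 + U (t(U) = (U + 0) - 4 = U - 4 = -4 + U)
y(T) = -3*T (y(T) = -2*T - T = -3*T)
(y(-10)*z(-7))*t(7) = (-3*(-10)*(-1))*(-4 + 7) = (30*(-1))*3 = -30*3 = -90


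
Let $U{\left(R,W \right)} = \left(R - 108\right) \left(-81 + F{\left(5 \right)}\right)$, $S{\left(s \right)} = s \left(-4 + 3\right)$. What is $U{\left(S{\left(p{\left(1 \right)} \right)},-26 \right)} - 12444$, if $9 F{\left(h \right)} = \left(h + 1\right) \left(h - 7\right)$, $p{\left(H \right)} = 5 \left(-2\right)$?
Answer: $- \frac{13126}{3} \approx -4375.3$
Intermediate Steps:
$p{\left(H \right)} = -10$
$S{\left(s \right)} = - s$ ($S{\left(s \right)} = s \left(-1\right) = - s$)
$F{\left(h \right)} = \frac{\left(1 + h\right) \left(-7 + h\right)}{9}$ ($F{\left(h \right)} = \frac{\left(h + 1\right) \left(h - 7\right)}{9} = \frac{\left(1 + h\right) \left(-7 + h\right)}{9}$)
$U{\left(R,W \right)} = 8892 - \frac{247 R}{3}$ ($U{\left(R,W \right)} = \left(R - 108\right) \left(-81 - \left(\frac{37}{9} - \frac{25}{9}\right)\right) = \left(-108 + R\right) \left(-81 - \frac{4}{3}\right) = \left(-108 + R\right) \left(- \frac{247}{3}\right) = 8892 - \frac{247 R}{3}$)
$U{\left(S{\left(p{\left(1 \right)} \right)},-26 \right)} - 12444 = \left(8892 - \frac{247 \left(\left(-1\right) \left(-10\right)\right)}{3}\right) - 12444 = \left(8892 - \frac{2470}{3}\right) - 12444 = \frac{24206}{3} - 12444 = - \frac{13126}{3}$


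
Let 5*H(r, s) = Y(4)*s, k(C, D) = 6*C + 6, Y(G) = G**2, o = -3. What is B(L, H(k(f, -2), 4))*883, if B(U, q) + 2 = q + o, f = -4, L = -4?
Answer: 34437/5 ≈ 6887.4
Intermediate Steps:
k(C, D) = 6 + 6*C
H(r, s) = 16*s/5 (H(r, s) = (4**2*s)/5 = (16*s)/5 = 16*s/5)
B(U, q) = -5 + q (B(U, q) = -2 + (q - 3) = -2 + (-3 + q) = -5 + q)
B(L, H(k(f, -2), 4))*883 = (-5 + (16/5)*4)*883 = (-5 + 64/5)*883 = (39/5)*883 = 34437/5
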